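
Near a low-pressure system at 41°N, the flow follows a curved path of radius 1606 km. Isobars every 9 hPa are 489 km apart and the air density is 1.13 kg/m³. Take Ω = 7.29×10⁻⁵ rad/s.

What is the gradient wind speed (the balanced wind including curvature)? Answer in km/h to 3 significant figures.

Coriolis parameter at 41°N:
f = 2Ω sin φ = 2 × 7.29×10⁻⁵ × sin 41° = 9.57×10⁻⁵ s⁻¹
Pressure gradient: |∂P/∂n| = 900 Pa / 489000 m = 1.84×10⁻³ Pa/m
Geostrophic speed: V_g = |∂P/∂n|/(fρ) = 1.84×10⁻³/(9.57×10⁻⁵ × 1.13) = 17.0 m/s
Around a low, centrifugal force acts outward with Coriolis, so pressure-gradient force balances both:
(1/ρ)|∂P/∂n| = fV + V²/R  →  V² + fR·V − fR·V_g = 0
With fR = 9.57×10⁻⁵ × 1606×10³ m = 154 m/s:
V = [−fR + √((fR)² + 4 fR V_g)]/2 = [−154 + √(154² + 4×154×17)]/2 = 15.5 m/s
Subgeostrophic (V < V_g = 17 m/s), as expected around a low.
Converting: 15.5 m/s × 3.6 = 55.7 km/h

55.7 km/h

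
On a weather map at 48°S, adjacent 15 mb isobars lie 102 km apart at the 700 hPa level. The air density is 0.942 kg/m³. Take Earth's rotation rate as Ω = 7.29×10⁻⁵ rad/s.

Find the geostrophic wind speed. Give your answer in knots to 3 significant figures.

280 knots

Coriolis parameter at 48°S:
f = 2Ω sin φ = 2 × 7.29×10⁻⁵ × sin 48° = 1.08×10⁻⁴ s⁻¹
Pressure gradient: |∂P/∂n| = 1500 Pa / 102000 m = 1.47×10⁻² Pa/m
Geostrophic balance (pressure-gradient force = Coriolis force):
V_g = (1/(fρ)) |∂P/∂n| = 1.47×10⁻² / (1.08×10⁻⁴ × 0.942) = 144 m/s
Converting: 144 m/s × 1.944 = 280 knots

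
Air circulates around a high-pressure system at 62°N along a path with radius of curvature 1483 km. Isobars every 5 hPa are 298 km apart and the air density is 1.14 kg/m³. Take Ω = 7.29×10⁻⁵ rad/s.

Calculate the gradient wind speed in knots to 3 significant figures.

23.7 knots

Coriolis parameter at 62°N:
f = 2Ω sin φ = 2 × 7.29×10⁻⁵ × sin 62° = 1.29×10⁻⁴ s⁻¹
Pressure gradient: |∂P/∂n| = 500 Pa / 298000 m = 1.68×10⁻³ Pa/m
Geostrophic speed: V_g = |∂P/∂n|/(fρ) = 1.68×10⁻³/(1.29×10⁻⁴ × 1.14) = 11.4 m/s
Around a high, pressure-gradient force acts outward with centrifugal, so Coriolis balances both:
fV = (1/ρ)|∂P/∂n| + V²/R  →  V² − fR·V + fR·V_g = 0
With fR = 1.29×10⁻⁴ × 1483×10³ m = 191 m/s:
V = [fR − √((fR)² − 4 fR V_g)]/2 = [191 − √(191² − 4×191×11.4)]/2 = 12.2 m/s
Supergeostrophic (V > V_g = 11.4 m/s), as expected around a high.
Converting: 12.2 m/s × 1.944 = 23.7 knots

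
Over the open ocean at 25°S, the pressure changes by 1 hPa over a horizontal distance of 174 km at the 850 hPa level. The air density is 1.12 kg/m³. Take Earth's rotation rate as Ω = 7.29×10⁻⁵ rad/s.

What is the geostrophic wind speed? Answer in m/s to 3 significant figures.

Coriolis parameter at 25°S:
f = 2Ω sin φ = 2 × 7.29×10⁻⁵ × sin 25° = 6.16×10⁻⁵ s⁻¹
Pressure gradient: |∂P/∂n| = 100 Pa / 174000 m = 5.75×10⁻⁴ Pa/m
Geostrophic balance (pressure-gradient force = Coriolis force):
V_g = (1/(fρ)) |∂P/∂n| = 5.75×10⁻⁴ / (6.16×10⁻⁵ × 1.12) = 8.33 m/s

8.33 m/s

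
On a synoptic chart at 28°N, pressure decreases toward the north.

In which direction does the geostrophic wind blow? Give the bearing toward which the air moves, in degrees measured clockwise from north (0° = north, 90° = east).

The pressure-gradient force points toward the north (bearing 000°).
Geostrophic balance: in the Northern Hemisphere the Coriolis force deflects motion to the right, so the geostrophic wind blows 90° to the right of the pressure-gradient force (low pressure on the left).
Rotating 000° by 90° clockwise gives 090° — the wind blows toward the east.

090°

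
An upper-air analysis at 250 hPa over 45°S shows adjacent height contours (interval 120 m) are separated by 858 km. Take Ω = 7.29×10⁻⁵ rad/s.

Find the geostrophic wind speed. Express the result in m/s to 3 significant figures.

13.3 m/s

Coriolis parameter at 45°S:
f = 2Ω sin φ = 2 × 7.29×10⁻⁵ × sin 45° = 1.03×10⁻⁴ s⁻¹
Height gradient: |∂Z/∂n| = 120 m / 858000 m = 1.40×10⁻⁴
On a pressure surface, geostrophic balance gives V_g = (g/f)|∂Z/∂n|:
V_g = 9.81 × 1.40×10⁻⁴ / 1.03×10⁻⁴ = 13.3 m/s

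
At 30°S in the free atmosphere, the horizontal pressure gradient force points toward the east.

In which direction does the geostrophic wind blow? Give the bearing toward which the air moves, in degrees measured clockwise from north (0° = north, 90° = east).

The pressure-gradient force points toward the east (bearing 090°).
Geostrophic balance: in the Southern Hemisphere the Coriolis force deflects motion to the left, so the geostrophic wind blows 90° to the left of the pressure-gradient force (low pressure on the right).
Rotating 090° by 90° counterclockwise gives 000° — the wind blows toward the north.

000°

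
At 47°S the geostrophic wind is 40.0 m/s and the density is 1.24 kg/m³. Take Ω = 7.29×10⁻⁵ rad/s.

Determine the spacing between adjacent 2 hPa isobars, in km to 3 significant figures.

37.8 km

Coriolis parameter at 47°S:
f = 2Ω sin φ = 2 × 7.29×10⁻⁵ × sin 47° = 1.07×10⁻⁴ s⁻¹
Geostrophic balance rearranged: |∂P/∂n| = f ρ V_g
|∂P/∂n| = 1.07×10⁻⁴ × 1.24 × 40.0 = 5.29×10⁻³ Pa/m
Isobar spacing: Δn = ΔP/|∂P/∂n| = 200 Pa / 5.29×10⁻³ Pa/m = 37815 m ≈ 37.8 km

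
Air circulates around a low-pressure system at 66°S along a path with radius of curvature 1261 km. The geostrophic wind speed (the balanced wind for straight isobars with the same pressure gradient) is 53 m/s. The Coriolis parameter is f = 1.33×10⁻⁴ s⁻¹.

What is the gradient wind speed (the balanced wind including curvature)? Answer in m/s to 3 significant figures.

Around a low, centrifugal force acts outward with Coriolis, so pressure-gradient force balances both:
(1/ρ)|∂P/∂n| = fV + V²/R  →  V² + fR·V − fR·V_g = 0
With fR = 1.33×10⁻⁴ × 1261×10³ m = 168 m/s:
V = [−fR + √((fR)² + 4 fR V_g)]/2 = [−168 + √(168² + 4×168×53)]/2 = 42.3 m/s
Subgeostrophic (V < V_g = 53 m/s), as expected around a low.

42.3 m/s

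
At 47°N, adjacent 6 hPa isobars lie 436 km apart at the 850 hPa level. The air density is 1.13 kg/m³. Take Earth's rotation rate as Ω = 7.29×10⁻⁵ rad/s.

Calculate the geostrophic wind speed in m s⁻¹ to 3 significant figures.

Coriolis parameter at 47°N:
f = 2Ω sin φ = 2 × 7.29×10⁻⁵ × sin 47° = 1.07×10⁻⁴ s⁻¹
Pressure gradient: |∂P/∂n| = 600 Pa / 436000 m = 1.38×10⁻³ Pa/m
Geostrophic balance (pressure-gradient force = Coriolis force):
V_g = (1/(fρ)) |∂P/∂n| = 1.38×10⁻³ / (1.07×10⁻⁴ × 1.13) = 11.4 m/s

11.4 m s⁻¹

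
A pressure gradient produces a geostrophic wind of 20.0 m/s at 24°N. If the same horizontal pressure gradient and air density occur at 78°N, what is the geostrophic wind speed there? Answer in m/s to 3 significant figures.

8.32 m/s

With the same pressure gradient and density, V_g ∝ 1/f ∝ 1/sin φ.
V₂ = V₁ · sin φ₁ / sin φ₂ = 20.0 × sin 24° / sin 78°
V₂ = 20.0 × 0.4067/0.9781 = 8.32 m/s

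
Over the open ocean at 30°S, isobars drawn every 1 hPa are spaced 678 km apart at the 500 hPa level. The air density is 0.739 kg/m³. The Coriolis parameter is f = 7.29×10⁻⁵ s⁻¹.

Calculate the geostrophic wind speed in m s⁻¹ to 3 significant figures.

Pressure gradient: |∂P/∂n| = 100 Pa / 678000 m = 1.47×10⁻⁴ Pa/m
Geostrophic balance (pressure-gradient force = Coriolis force):
V_g = (1/(fρ)) |∂P/∂n| = 1.47×10⁻⁴ / (7.29×10⁻⁵ × 0.739) = 2.74 m/s

2.74 m s⁻¹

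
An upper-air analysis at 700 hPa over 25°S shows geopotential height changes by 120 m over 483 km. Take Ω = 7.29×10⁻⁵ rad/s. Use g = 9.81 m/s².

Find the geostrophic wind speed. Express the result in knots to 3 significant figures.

76.9 knots

Coriolis parameter at 25°S:
f = 2Ω sin φ = 2 × 7.29×10⁻⁵ × sin 25° = 6.16×10⁻⁵ s⁻¹
Height gradient: |∂Z/∂n| = 120 m / 483000 m = 2.48×10⁻⁴
On a pressure surface, geostrophic balance gives V_g = (g/f)|∂Z/∂n|:
V_g = 9.81 × 2.48×10⁻⁴ / 6.16×10⁻⁵ = 39.6 m/s
Converting: 39.6 m/s × 1.944 = 76.9 knots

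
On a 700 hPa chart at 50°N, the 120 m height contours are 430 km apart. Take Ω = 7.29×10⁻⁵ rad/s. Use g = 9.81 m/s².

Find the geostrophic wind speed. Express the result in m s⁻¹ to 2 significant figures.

25 m s⁻¹

Coriolis parameter at 50°N:
f = 2Ω sin φ = 2 × 7.29×10⁻⁵ × sin 50° = 1.12×10⁻⁴ s⁻¹
Height gradient: |∂Z/∂n| = 120 m / 430000 m = 2.79×10⁻⁴
On a pressure surface, geostrophic balance gives V_g = (g/f)|∂Z/∂n|:
V_g = 9.81 × 2.79×10⁻⁴ / 1.12×10⁻⁴ = 24.5 m/s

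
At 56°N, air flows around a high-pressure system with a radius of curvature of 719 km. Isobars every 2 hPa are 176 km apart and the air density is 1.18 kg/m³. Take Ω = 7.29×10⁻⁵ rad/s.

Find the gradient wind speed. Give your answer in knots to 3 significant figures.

Coriolis parameter at 56°N:
f = 2Ω sin φ = 2 × 7.29×10⁻⁵ × sin 56° = 1.21×10⁻⁴ s⁻¹
Pressure gradient: |∂P/∂n| = 200 Pa / 176000 m = 1.14×10⁻³ Pa/m
Geostrophic speed: V_g = |∂P/∂n|/(fρ) = 1.14×10⁻³/(1.21×10⁻⁴ × 1.18) = 7.97 m/s
Around a high, pressure-gradient force acts outward with centrifugal, so Coriolis balances both:
fV = (1/ρ)|∂P/∂n| + V²/R  →  V² − fR·V + fR·V_g = 0
With fR = 1.21×10⁻⁴ × 719×10³ m = 86.9 m/s:
V = [fR − √((fR)² − 4 fR V_g)]/2 = [86.9 − √(86.9² − 4×86.9×7.97)]/2 = 8.87 m/s
Supergeostrophic (V > V_g = 7.97 m/s), as expected around a high.
Converting: 8.87 m/s × 1.944 = 17.2 knots

17.2 knots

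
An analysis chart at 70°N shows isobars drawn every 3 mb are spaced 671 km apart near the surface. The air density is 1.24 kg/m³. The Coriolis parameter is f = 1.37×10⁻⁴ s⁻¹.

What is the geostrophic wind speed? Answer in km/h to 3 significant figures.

Pressure gradient: |∂P/∂n| = 300 Pa / 671000 m = 4.47×10⁻⁴ Pa/m
Geostrophic balance (pressure-gradient force = Coriolis force):
V_g = (1/(fρ)) |∂P/∂n| = 4.47×10⁻⁴ / (1.37×10⁻⁴ × 1.24) = 2.63 m/s
Converting: 2.63 m/s × 3.6 = 9.47 km/h

9.47 km/h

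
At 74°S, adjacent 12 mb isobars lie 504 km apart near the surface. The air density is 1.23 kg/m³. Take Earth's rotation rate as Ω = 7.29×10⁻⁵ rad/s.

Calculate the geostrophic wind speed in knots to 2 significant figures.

Coriolis parameter at 74°S:
f = 2Ω sin φ = 2 × 7.29×10⁻⁵ × sin 74° = 1.40×10⁻⁴ s⁻¹
Pressure gradient: |∂P/∂n| = 1200 Pa / 504000 m = 2.38×10⁻³ Pa/m
Geostrophic balance (pressure-gradient force = Coriolis force):
V_g = (1/(fρ)) |∂P/∂n| = 2.38×10⁻³ / (1.40×10⁻⁴ × 1.23) = 13.8 m/s
Converting: 13.8 m/s × 1.944 = 27 knots

27 knots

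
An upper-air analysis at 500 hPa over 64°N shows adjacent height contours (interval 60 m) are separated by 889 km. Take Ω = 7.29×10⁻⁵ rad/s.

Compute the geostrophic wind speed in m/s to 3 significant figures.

5.05 m/s

Coriolis parameter at 64°N:
f = 2Ω sin φ = 2 × 7.29×10⁻⁵ × sin 64° = 1.31×10⁻⁴ s⁻¹
Height gradient: |∂Z/∂n| = 60 m / 889000 m = 6.75×10⁻⁵
On a pressure surface, geostrophic balance gives V_g = (g/f)|∂Z/∂n|:
V_g = 9.81 × 6.75×10⁻⁵ / 1.31×10⁻⁴ = 5.05 m/s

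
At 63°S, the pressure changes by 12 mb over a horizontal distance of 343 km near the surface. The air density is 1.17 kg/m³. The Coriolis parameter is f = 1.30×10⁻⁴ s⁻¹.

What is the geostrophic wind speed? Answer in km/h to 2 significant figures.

83 km/h

Pressure gradient: |∂P/∂n| = 1200 Pa / 343000 m = 3.50×10⁻³ Pa/m
Geostrophic balance (pressure-gradient force = Coriolis force):
V_g = (1/(fρ)) |∂P/∂n| = 3.50×10⁻³ / (1.30×10⁻⁴ × 1.17) = 23.0 m/s
Converting: 23.0 m/s × 3.6 = 83 km/h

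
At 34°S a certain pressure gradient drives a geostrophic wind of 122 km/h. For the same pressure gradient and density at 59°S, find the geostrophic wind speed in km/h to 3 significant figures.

79.6 km/h

With the same pressure gradient and density, V_g ∝ 1/f ∝ 1/sin φ.
V₂ = V₁ · sin φ₁ / sin φ₂ = 122 × sin 34° / sin 59°
V₂ = 122 × 0.5592/0.8572 = 79.6 km/h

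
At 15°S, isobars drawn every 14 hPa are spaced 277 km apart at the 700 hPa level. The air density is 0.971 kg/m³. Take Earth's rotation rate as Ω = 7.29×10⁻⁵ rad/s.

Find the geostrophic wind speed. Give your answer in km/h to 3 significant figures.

Coriolis parameter at 15°S:
f = 2Ω sin φ = 2 × 7.29×10⁻⁵ × sin 15° = 3.77×10⁻⁵ s⁻¹
Pressure gradient: |∂P/∂n| = 1400 Pa / 277000 m = 5.05×10⁻³ Pa/m
Geostrophic balance (pressure-gradient force = Coriolis force):
V_g = (1/(fρ)) |∂P/∂n| = 5.05×10⁻³ / (3.77×10⁻⁵ × 0.971) = 138 m/s
Converting: 138 m/s × 3.6 = 497 km/h

497 km/h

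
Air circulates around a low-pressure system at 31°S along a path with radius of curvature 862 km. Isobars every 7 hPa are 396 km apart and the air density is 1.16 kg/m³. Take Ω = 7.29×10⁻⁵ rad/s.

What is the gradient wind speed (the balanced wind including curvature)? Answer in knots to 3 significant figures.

31.5 knots

Coriolis parameter at 31°S:
f = 2Ω sin φ = 2 × 7.29×10⁻⁵ × sin 31° = 7.51×10⁻⁵ s⁻¹
Pressure gradient: |∂P/∂n| = 700 Pa / 396000 m = 1.77×10⁻³ Pa/m
Geostrophic speed: V_g = |∂P/∂n|/(fρ) = 1.77×10⁻³/(7.51×10⁻⁵ × 1.16) = 20.3 m/s
Around a low, centrifugal force acts outward with Coriolis, so pressure-gradient force balances both:
(1/ρ)|∂P/∂n| = fV + V²/R  →  V² + fR·V − fR·V_g = 0
With fR = 7.51×10⁻⁵ × 862×10³ m = 64.7 m/s:
V = [−fR + √((fR)² + 4 fR V_g)]/2 = [−64.7 + √(64.7² + 4×64.7×20.3)]/2 = 16.2 m/s
Subgeostrophic (V < V_g = 20.3 m/s), as expected around a low.
Converting: 16.2 m/s × 1.944 = 31.5 knots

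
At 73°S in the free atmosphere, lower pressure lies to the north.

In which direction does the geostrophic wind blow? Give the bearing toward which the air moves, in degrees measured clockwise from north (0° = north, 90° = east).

The pressure-gradient force points toward the north (bearing 000°).
Geostrophic balance: in the Southern Hemisphere the Coriolis force deflects motion to the left, so the geostrophic wind blows 90° to the left of the pressure-gradient force (low pressure on the right).
Rotating 000° by 90° counterclockwise gives 270° — the wind blows toward the west.

270°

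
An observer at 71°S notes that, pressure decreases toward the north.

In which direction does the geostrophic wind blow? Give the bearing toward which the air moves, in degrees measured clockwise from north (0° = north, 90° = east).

The pressure-gradient force points toward the north (bearing 000°).
Geostrophic balance: in the Southern Hemisphere the Coriolis force deflects motion to the left, so the geostrophic wind blows 90° to the left of the pressure-gradient force (low pressure on the right).
Rotating 000° by 90° counterclockwise gives 270° — the wind blows toward the west.

270°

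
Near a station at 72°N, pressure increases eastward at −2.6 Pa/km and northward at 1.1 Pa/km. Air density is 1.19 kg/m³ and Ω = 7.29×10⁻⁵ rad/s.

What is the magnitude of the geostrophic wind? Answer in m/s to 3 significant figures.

Coriolis parameter at 72°N:
f = 2Ω sin φ = 2 × 7.29×10⁻⁵ × sin 72° = 1.39×10⁻⁴ s⁻¹
Component geostrophic relations (x east, y north):
u_g = −(1/(fρ)) ∂P/∂y,  v_g = (1/(fρ)) ∂P/∂x
u_g = −(1.1×10⁻³)/(1.39×10⁻⁴ × 1.19) = −6.67 m/s;  v_g = (−2.6×10⁻³)/(1.39×10⁻⁴ × 1.19) = −15.8 m/s
|V_g| = √(u_g² + v_g²) = 17.1 m/s

17.1 m/s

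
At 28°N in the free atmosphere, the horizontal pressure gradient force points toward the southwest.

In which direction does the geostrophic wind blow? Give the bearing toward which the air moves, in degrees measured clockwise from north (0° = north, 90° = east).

The pressure-gradient force points toward the southwest (bearing 225°).
Geostrophic balance: in the Northern Hemisphere the Coriolis force deflects motion to the right, so the geostrophic wind blows 90° to the right of the pressure-gradient force (low pressure on the left).
Rotating 225° by 90° clockwise gives 315° — the wind blows toward the northwest.

315°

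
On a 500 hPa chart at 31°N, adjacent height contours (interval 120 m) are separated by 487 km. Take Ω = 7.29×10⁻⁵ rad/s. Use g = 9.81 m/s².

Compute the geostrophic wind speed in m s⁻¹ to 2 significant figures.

Coriolis parameter at 31°N:
f = 2Ω sin φ = 2 × 7.29×10⁻⁵ × sin 31° = 7.51×10⁻⁵ s⁻¹
Height gradient: |∂Z/∂n| = 120 m / 487000 m = 2.46×10⁻⁴
On a pressure surface, geostrophic balance gives V_g = (g/f)|∂Z/∂n|:
V_g = 9.81 × 2.46×10⁻⁴ / 7.51×10⁻⁵ = 32.2 m/s

32 m s⁻¹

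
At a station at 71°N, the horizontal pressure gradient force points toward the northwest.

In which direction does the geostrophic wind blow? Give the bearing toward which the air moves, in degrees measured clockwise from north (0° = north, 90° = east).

The pressure-gradient force points toward the northwest (bearing 315°).
Geostrophic balance: in the Northern Hemisphere the Coriolis force deflects motion to the right, so the geostrophic wind blows 90° to the right of the pressure-gradient force (low pressure on the left).
Rotating 315° by 90° clockwise gives 045° — the wind blows toward the northeast.

045°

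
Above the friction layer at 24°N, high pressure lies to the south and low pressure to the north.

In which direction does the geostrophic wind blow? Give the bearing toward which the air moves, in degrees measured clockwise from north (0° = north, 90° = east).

The pressure-gradient force points toward the north (bearing 000°).
Geostrophic balance: in the Northern Hemisphere the Coriolis force deflects motion to the right, so the geostrophic wind blows 90° to the right of the pressure-gradient force (low pressure on the left).
Rotating 000° by 90° clockwise gives 090° — the wind blows toward the east.

090°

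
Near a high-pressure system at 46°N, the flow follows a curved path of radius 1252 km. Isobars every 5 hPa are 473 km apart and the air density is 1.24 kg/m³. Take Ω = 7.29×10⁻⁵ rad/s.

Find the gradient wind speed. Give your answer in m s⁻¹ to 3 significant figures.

8.71 m s⁻¹

Coriolis parameter at 46°N:
f = 2Ω sin φ = 2 × 7.29×10⁻⁵ × sin 46° = 1.05×10⁻⁴ s⁻¹
Pressure gradient: |∂P/∂n| = 500 Pa / 473000 m = 1.06×10⁻³ Pa/m
Geostrophic speed: V_g = |∂P/∂n|/(fρ) = 1.06×10⁻³/(1.05×10⁻⁴ × 1.24) = 8.13 m/s
Around a high, pressure-gradient force acts outward with centrifugal, so Coriolis balances both:
fV = (1/ρ)|∂P/∂n| + V²/R  →  V² − fR·V + fR·V_g = 0
With fR = 1.05×10⁻⁴ × 1252×10³ m = 131 m/s:
V = [fR − √((fR)² − 4 fR V_g)]/2 = [131 − √(131² − 4×131×8.13)]/2 = 8.71 m/s
Supergeostrophic (V > V_g = 8.13 m/s), as expected around a high.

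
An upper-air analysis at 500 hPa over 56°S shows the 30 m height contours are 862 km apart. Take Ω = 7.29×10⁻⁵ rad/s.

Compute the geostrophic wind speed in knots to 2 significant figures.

5.5 knots

Coriolis parameter at 56°S:
f = 2Ω sin φ = 2 × 7.29×10⁻⁵ × sin 56° = 1.21×10⁻⁴ s⁻¹
Height gradient: |∂Z/∂n| = 30 m / 862000 m = 3.48×10⁻⁵
On a pressure surface, geostrophic balance gives V_g = (g/f)|∂Z/∂n|:
V_g = 9.81 × 3.48×10⁻⁵ / 1.21×10⁻⁴ = 2.82 m/s
Converting: 2.82 m/s × 1.944 = 5.5 knots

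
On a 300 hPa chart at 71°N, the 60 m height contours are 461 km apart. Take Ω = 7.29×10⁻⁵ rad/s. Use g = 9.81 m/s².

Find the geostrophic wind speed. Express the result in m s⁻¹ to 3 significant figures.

Coriolis parameter at 71°N:
f = 2Ω sin φ = 2 × 7.29×10⁻⁵ × sin 71° = 1.38×10⁻⁴ s⁻¹
Height gradient: |∂Z/∂n| = 60 m / 461000 m = 1.30×10⁻⁴
On a pressure surface, geostrophic balance gives V_g = (g/f)|∂Z/∂n|:
V_g = 9.81 × 1.30×10⁻⁴ / 1.38×10⁻⁴ = 9.26 m/s

9.26 m s⁻¹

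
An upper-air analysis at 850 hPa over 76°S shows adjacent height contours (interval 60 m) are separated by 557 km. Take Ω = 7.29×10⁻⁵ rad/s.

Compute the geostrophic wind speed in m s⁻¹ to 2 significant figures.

7.5 m s⁻¹

Coriolis parameter at 76°S:
f = 2Ω sin φ = 2 × 7.29×10⁻⁵ × sin 76° = 1.41×10⁻⁴ s⁻¹
Height gradient: |∂Z/∂n| = 60 m / 557000 m = 1.08×10⁻⁴
On a pressure surface, geostrophic balance gives V_g = (g/f)|∂Z/∂n|:
V_g = 9.81 × 1.08×10⁻⁴ / 1.41×10⁻⁴ = 7.47 m/s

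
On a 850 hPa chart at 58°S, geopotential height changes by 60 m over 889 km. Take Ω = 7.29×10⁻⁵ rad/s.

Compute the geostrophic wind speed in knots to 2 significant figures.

10 knots

Coriolis parameter at 58°S:
f = 2Ω sin φ = 2 × 7.29×10⁻⁵ × sin 58° = 1.24×10⁻⁴ s⁻¹
Height gradient: |∂Z/∂n| = 60 m / 889000 m = 6.75×10⁻⁵
On a pressure surface, geostrophic balance gives V_g = (g/f)|∂Z/∂n|:
V_g = 9.81 × 6.75×10⁻⁵ / 1.24×10⁻⁴ = 5.35 m/s
Converting: 5.35 m/s × 1.944 = 10 knots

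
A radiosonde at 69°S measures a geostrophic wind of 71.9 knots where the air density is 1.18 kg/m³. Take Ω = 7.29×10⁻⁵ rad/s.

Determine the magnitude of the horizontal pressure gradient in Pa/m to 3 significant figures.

5.94×10⁻³ Pa/m

Coriolis parameter at 69°S:
f = 2Ω sin φ = 2 × 7.29×10⁻⁵ × sin 69° = 1.36×10⁻⁴ s⁻¹
Wind speed in SI: 71.9 knots = 37.0 m/s
Geostrophic balance rearranged: |∂P/∂n| = f ρ V_g
|∂P/∂n| = 1.36×10⁻⁴ × 1.18 × 37.0 = 5.94×10⁻³ Pa/m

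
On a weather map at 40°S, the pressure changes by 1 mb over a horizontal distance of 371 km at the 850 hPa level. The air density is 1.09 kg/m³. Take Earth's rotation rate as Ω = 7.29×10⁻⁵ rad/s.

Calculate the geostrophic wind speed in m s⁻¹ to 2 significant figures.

2.6 m s⁻¹

Coriolis parameter at 40°S:
f = 2Ω sin φ = 2 × 7.29×10⁻⁵ × sin 40° = 9.37×10⁻⁵ s⁻¹
Pressure gradient: |∂P/∂n| = 100 Pa / 371000 m = 2.70×10⁻⁴ Pa/m
Geostrophic balance (pressure-gradient force = Coriolis force):
V_g = (1/(fρ)) |∂P/∂n| = 2.70×10⁻⁴ / (9.37×10⁻⁵ × 1.09) = 2.64 m/s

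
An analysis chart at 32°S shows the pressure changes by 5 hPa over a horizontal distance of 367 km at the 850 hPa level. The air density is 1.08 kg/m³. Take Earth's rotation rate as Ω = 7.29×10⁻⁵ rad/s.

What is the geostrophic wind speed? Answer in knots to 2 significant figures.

Coriolis parameter at 32°S:
f = 2Ω sin φ = 2 × 7.29×10⁻⁵ × sin 32° = 7.73×10⁻⁵ s⁻¹
Pressure gradient: |∂P/∂n| = 500 Pa / 367000 m = 1.36×10⁻³ Pa/m
Geostrophic balance (pressure-gradient force = Coriolis force):
V_g = (1/(fρ)) |∂P/∂n| = 1.36×10⁻³ / (7.73×10⁻⁵ × 1.08) = 16.3 m/s
Converting: 16.3 m/s × 1.944 = 32 knots

32 knots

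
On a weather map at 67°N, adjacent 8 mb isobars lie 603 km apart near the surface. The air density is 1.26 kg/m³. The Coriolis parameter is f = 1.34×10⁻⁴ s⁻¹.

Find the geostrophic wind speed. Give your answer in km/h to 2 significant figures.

28 km/h

Pressure gradient: |∂P/∂n| = 800 Pa / 603000 m = 1.33×10⁻³ Pa/m
Geostrophic balance (pressure-gradient force = Coriolis force):
V_g = (1/(fρ)) |∂P/∂n| = 1.33×10⁻³ / (1.34×10⁻⁴ × 1.26) = 7.86 m/s
Converting: 7.86 m/s × 3.6 = 28 km/h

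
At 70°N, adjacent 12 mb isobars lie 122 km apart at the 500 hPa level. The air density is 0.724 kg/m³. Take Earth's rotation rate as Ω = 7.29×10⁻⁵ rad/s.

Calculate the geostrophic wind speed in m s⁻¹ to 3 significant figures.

99.2 m s⁻¹

Coriolis parameter at 70°N:
f = 2Ω sin φ = 2 × 7.29×10⁻⁵ × sin 70° = 1.37×10⁻⁴ s⁻¹
Pressure gradient: |∂P/∂n| = 1200 Pa / 122000 m = 9.84×10⁻³ Pa/m
Geostrophic balance (pressure-gradient force = Coriolis force):
V_g = (1/(fρ)) |∂P/∂n| = 9.84×10⁻³ / (1.37×10⁻⁴ × 0.724) = 99.2 m/s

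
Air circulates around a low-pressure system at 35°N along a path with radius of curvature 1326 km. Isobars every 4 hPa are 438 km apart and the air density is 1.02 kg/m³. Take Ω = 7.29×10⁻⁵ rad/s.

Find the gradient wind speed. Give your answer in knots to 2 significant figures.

Coriolis parameter at 35°N:
f = 2Ω sin φ = 2 × 7.29×10⁻⁵ × sin 35° = 8.36×10⁻⁵ s⁻¹
Pressure gradient: |∂P/∂n| = 400 Pa / 438000 m = 9.13×10⁻⁴ Pa/m
Geostrophic speed: V_g = |∂P/∂n|/(fρ) = 9.13×10⁻⁴/(8.36×10⁻⁵ × 1.02) = 10.7 m/s
Around a low, centrifugal force acts outward with Coriolis, so pressure-gradient force balances both:
(1/ρ)|∂P/∂n| = fV + V²/R  →  V² + fR·V − fR·V_g = 0
With fR = 8.36×10⁻⁵ × 1326×10³ m = 111 m/s:
V = [−fR + √((fR)² + 4 fR V_g)]/2 = [−111 + √(111² + 4×111×10.7)]/2 = 9.83 m/s
Subgeostrophic (V < V_g = 10.7 m/s), as expected around a low.
Converting: 9.83 m/s × 1.944 = 19 knots

19 knots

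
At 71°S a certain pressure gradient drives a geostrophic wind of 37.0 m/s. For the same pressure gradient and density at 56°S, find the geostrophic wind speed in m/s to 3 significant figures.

With the same pressure gradient and density, V_g ∝ 1/f ∝ 1/sin φ.
V₂ = V₁ · sin φ₁ / sin φ₂ = 37.0 × sin 71° / sin 56°
V₂ = 37.0 × 0.9455/0.8290 = 42.2 m/s

42.2 m/s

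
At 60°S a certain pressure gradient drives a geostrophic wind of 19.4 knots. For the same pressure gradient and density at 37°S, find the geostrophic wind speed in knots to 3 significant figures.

27.9 knots

With the same pressure gradient and density, V_g ∝ 1/f ∝ 1/sin φ.
V₂ = V₁ · sin φ₁ / sin φ₂ = 19.4 × sin 60° / sin 37°
V₂ = 19.4 × 0.8660/0.6018 = 27.9 knots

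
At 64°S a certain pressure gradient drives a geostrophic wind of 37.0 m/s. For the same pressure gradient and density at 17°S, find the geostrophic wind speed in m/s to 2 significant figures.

With the same pressure gradient and density, V_g ∝ 1/f ∝ 1/sin φ.
V₂ = V₁ · sin φ₁ / sin φ₂ = 37.0 × sin 64° / sin 17°
V₂ = 37.0 × 0.8988/0.2924 = 110 m/s

110 m/s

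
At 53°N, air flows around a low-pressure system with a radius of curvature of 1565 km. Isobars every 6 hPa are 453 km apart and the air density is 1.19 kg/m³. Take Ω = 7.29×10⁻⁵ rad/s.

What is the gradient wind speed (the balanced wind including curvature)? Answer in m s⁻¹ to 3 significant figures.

9.10 m s⁻¹

Coriolis parameter at 53°N:
f = 2Ω sin φ = 2 × 7.29×10⁻⁵ × sin 53° = 1.16×10⁻⁴ s⁻¹
Pressure gradient: |∂P/∂n| = 600 Pa / 453000 m = 1.32×10⁻³ Pa/m
Geostrophic speed: V_g = |∂P/∂n|/(fρ) = 1.32×10⁻³/(1.16×10⁻⁴ × 1.19) = 9.56 m/s
Around a low, centrifugal force acts outward with Coriolis, so pressure-gradient force balances both:
(1/ρ)|∂P/∂n| = fV + V²/R  →  V² + fR·V − fR·V_g = 0
With fR = 1.16×10⁻⁴ × 1565×10³ m = 182 m/s:
V = [−fR + √((fR)² + 4 fR V_g)]/2 = [−182 + √(182² + 4×182×9.56)]/2 = 9.1 m/s
Subgeostrophic (V < V_g = 9.56 m/s), as expected around a low.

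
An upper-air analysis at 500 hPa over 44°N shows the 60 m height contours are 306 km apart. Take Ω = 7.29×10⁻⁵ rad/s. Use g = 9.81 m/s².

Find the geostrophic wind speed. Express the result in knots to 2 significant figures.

Coriolis parameter at 44°N:
f = 2Ω sin φ = 2 × 7.29×10⁻⁵ × sin 44° = 1.01×10⁻⁴ s⁻¹
Height gradient: |∂Z/∂n| = 60 m / 306000 m = 1.96×10⁻⁴
On a pressure surface, geostrophic balance gives V_g = (g/f)|∂Z/∂n|:
V_g = 9.81 × 1.96×10⁻⁴ / 1.01×10⁻⁴ = 19.0 m/s
Converting: 19.0 m/s × 1.944 = 37 knots

37 knots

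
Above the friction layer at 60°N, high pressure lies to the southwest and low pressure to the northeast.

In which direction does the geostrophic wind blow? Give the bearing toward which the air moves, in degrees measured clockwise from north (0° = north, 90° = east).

135°

The pressure-gradient force points toward the northeast (bearing 045°).
Geostrophic balance: in the Northern Hemisphere the Coriolis force deflects motion to the right, so the geostrophic wind blows 90° to the right of the pressure-gradient force (low pressure on the left).
Rotating 045° by 90° clockwise gives 135° — the wind blows toward the southeast.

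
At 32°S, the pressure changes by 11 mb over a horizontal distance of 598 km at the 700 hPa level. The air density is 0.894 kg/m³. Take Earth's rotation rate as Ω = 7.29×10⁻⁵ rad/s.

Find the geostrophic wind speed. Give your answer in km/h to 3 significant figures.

Coriolis parameter at 32°S:
f = 2Ω sin φ = 2 × 7.29×10⁻⁵ × sin 32° = 7.73×10⁻⁵ s⁻¹
Pressure gradient: |∂P/∂n| = 1100 Pa / 598000 m = 1.84×10⁻³ Pa/m
Geostrophic balance (pressure-gradient force = Coriolis force):
V_g = (1/(fρ)) |∂P/∂n| = 1.84×10⁻³ / (7.73×10⁻⁵ × 0.894) = 26.6 m/s
Converting: 26.6 m/s × 3.6 = 95.9 km/h

95.9 km/h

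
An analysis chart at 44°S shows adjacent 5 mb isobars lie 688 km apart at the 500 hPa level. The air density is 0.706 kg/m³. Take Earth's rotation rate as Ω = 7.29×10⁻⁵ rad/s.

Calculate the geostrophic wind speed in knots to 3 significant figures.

Coriolis parameter at 44°S:
f = 2Ω sin φ = 2 × 7.29×10⁻⁵ × sin 44° = 1.01×10⁻⁴ s⁻¹
Pressure gradient: |∂P/∂n| = 500 Pa / 688000 m = 7.27×10⁻⁴ Pa/m
Geostrophic balance (pressure-gradient force = Coriolis force):
V_g = (1/(fρ)) |∂P/∂n| = 7.27×10⁻⁴ / (1.01×10⁻⁴ × 0.706) = 10.2 m/s
Converting: 10.2 m/s × 1.944 = 19.8 knots

19.8 knots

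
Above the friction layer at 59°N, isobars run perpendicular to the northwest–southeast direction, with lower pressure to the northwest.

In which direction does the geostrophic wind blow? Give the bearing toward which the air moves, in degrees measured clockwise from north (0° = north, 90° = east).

045°

The pressure-gradient force points toward the northwest (bearing 315°).
Geostrophic balance: in the Northern Hemisphere the Coriolis force deflects motion to the right, so the geostrophic wind blows 90° to the right of the pressure-gradient force (low pressure on the left).
Rotating 315° by 90° clockwise gives 045° — the wind blows toward the northeast.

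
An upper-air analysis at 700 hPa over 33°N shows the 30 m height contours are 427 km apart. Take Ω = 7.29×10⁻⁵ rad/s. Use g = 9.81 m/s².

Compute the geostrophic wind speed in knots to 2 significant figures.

17 knots

Coriolis parameter at 33°N:
f = 2Ω sin φ = 2 × 7.29×10⁻⁵ × sin 33° = 7.94×10⁻⁵ s⁻¹
Height gradient: |∂Z/∂n| = 30 m / 427000 m = 7.03×10⁻⁵
On a pressure surface, geostrophic balance gives V_g = (g/f)|∂Z/∂n|:
V_g = 9.81 × 7.03×10⁻⁵ / 7.94×10⁻⁵ = 8.68 m/s
Converting: 8.68 m/s × 1.944 = 17 knots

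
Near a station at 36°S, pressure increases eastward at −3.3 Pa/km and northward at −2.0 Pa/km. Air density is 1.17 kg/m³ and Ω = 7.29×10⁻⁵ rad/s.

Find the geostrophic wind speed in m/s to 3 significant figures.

38.5 m/s

Coriolis parameter at 36°S:
f = 2Ω sin φ = 2 × 7.29×10⁻⁵ × sin 36° = 8.57×10⁻⁵ s⁻¹
In the Southern Hemisphere f is negative: f = −8.57×10⁻⁵ s⁻¹.
Component geostrophic relations (x east, y north):
u_g = −(1/(fρ)) ∂P/∂y,  v_g = (1/(fρ)) ∂P/∂x
u_g = −(−2.0×10⁻³)/(−8.57×10⁻⁵ × 1.17) = −19.9 m/s;  v_g = (−3.3×10⁻³)/(−8.57×10⁻⁵ × 1.17) = 32.9 m/s
|V_g| = √(u_g² + v_g²) = 38.5 m/s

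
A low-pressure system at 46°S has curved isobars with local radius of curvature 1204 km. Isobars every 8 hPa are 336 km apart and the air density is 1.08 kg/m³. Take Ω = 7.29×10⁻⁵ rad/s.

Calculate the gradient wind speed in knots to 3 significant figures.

Coriolis parameter at 46°S:
f = 2Ω sin φ = 2 × 7.29×10⁻⁵ × sin 46° = 1.05×10⁻⁴ s⁻¹
Pressure gradient: |∂P/∂n| = 800 Pa / 336000 m = 2.38×10⁻³ Pa/m
Geostrophic speed: V_g = |∂P/∂n|/(fρ) = 2.38×10⁻³/(1.05×10⁻⁴ × 1.08) = 21.0 m/s
Around a low, centrifugal force acts outward with Coriolis, so pressure-gradient force balances both:
(1/ρ)|∂P/∂n| = fV + V²/R  →  V² + fR·V − fR·V_g = 0
With fR = 1.05×10⁻⁴ × 1204×10³ m = 126 m/s:
V = [−fR + √((fR)² + 4 fR V_g)]/2 = [−126 + √(126² + 4×126×21)]/2 = 18.4 m/s
Subgeostrophic (V < V_g = 21 m/s), as expected around a low.
Converting: 18.4 m/s × 1.944 = 35.7 knots

35.7 knots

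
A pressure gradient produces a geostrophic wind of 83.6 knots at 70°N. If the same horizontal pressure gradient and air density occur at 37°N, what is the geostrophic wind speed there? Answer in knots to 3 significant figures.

With the same pressure gradient and density, V_g ∝ 1/f ∝ 1/sin φ.
V₂ = V₁ · sin φ₁ / sin φ₂ = 83.6 × sin 70° / sin 37°
V₂ = 83.6 × 0.9397/0.6018 = 131 knots

131 knots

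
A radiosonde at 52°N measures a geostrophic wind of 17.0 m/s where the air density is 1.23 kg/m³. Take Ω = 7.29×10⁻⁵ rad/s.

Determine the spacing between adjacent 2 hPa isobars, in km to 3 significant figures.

Coriolis parameter at 52°N:
f = 2Ω sin φ = 2 × 7.29×10⁻⁵ × sin 52° = 1.15×10⁻⁴ s⁻¹
Geostrophic balance rearranged: |∂P/∂n| = f ρ V_g
|∂P/∂n| = 1.15×10⁻⁴ × 1.23 × 17.0 = 2.40×10⁻³ Pa/m
Isobar spacing: Δn = ΔP/|∂P/∂n| = 200 Pa / 2.40×10⁻³ Pa/m = 83250 m ≈ 83.3 km

83.3 km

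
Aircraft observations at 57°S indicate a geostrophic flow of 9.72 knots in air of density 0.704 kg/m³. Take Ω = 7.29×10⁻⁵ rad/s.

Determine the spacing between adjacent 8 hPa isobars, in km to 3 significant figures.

1860 km

Coriolis parameter at 57°S:
f = 2Ω sin φ = 2 × 7.29×10⁻⁵ × sin 57° = 1.22×10⁻⁴ s⁻¹
Wind speed in SI: 9.72 knots = 5.00 m/s
Geostrophic balance rearranged: |∂P/∂n| = f ρ V_g
|∂P/∂n| = 1.22×10⁻⁴ × 0.704 × 5.00 = 4.30×10⁻⁴ Pa/m
Isobar spacing: Δn = ΔP/|∂P/∂n| = 800 Pa / 4.30×10⁻⁴ Pa/m = 1858506 m ≈ 1860 km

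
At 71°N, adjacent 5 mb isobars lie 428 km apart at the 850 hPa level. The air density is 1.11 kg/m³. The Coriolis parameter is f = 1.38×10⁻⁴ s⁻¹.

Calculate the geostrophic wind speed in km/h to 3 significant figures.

Pressure gradient: |∂P/∂n| = 500 Pa / 428000 m = 1.17×10⁻³ Pa/m
Geostrophic balance (pressure-gradient force = Coriolis force):
V_g = (1/(fρ)) |∂P/∂n| = 1.17×10⁻³ / (1.38×10⁻⁴ × 1.11) = 7.63 m/s
Converting: 7.63 m/s × 3.6 = 27.5 km/h

27.5 km/h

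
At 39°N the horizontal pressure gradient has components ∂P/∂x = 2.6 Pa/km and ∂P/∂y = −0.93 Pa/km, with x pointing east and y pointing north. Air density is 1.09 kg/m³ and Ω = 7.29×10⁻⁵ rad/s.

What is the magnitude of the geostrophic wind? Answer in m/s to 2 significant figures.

Coriolis parameter at 39°N:
f = 2Ω sin φ = 2 × 7.29×10⁻⁵ × sin 39° = 9.18×10⁻⁵ s⁻¹
Component geostrophic relations (x east, y north):
u_g = −(1/(fρ)) ∂P/∂y,  v_g = (1/(fρ)) ∂P/∂x
u_g = −(−0.93×10⁻³)/(9.18×10⁻⁵ × 1.09) = 9.30 m/s;  v_g = (2.6×10⁻³)/(9.18×10⁻⁵ × 1.09) = 26.0 m/s
|V_g| = √(u_g² + v_g²) = 27.6 m/s

28 m/s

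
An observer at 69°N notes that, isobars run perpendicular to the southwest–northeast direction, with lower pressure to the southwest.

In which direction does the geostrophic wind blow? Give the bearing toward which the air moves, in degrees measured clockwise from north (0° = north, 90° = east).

315°

The pressure-gradient force points toward the southwest (bearing 225°).
Geostrophic balance: in the Northern Hemisphere the Coriolis force deflects motion to the right, so the geostrophic wind blows 90° to the right of the pressure-gradient force (low pressure on the left).
Rotating 225° by 90° clockwise gives 315° — the wind blows toward the northwest.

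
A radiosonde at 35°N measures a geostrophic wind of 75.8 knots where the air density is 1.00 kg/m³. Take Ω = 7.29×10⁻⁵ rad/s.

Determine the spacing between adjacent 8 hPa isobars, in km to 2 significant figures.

Coriolis parameter at 35°N:
f = 2Ω sin φ = 2 × 7.29×10⁻⁵ × sin 35° = 8.36×10⁻⁵ s⁻¹
Wind speed in SI: 75.8 knots = 39.0 m/s
Geostrophic balance rearranged: |∂P/∂n| = f ρ V_g
|∂P/∂n| = 8.36×10⁻⁵ × 1.00 × 39.0 = 3.26×10⁻³ Pa/m
Isobar spacing: Δn = ΔP/|∂P/∂n| = 800 Pa / 3.26×10⁻³ Pa/m = 245321 m ≈ 250 km

250 km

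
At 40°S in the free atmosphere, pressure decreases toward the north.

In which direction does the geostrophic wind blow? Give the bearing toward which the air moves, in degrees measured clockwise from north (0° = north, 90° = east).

The pressure-gradient force points toward the north (bearing 000°).
Geostrophic balance: in the Southern Hemisphere the Coriolis force deflects motion to the left, so the geostrophic wind blows 90° to the left of the pressure-gradient force (low pressure on the right).
Rotating 000° by 90° counterclockwise gives 270° — the wind blows toward the west.

270°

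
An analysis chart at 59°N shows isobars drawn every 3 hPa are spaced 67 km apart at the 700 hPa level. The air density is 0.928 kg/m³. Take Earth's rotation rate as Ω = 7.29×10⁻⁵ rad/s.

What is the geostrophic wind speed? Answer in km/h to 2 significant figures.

Coriolis parameter at 59°N:
f = 2Ω sin φ = 2 × 7.29×10⁻⁵ × sin 59° = 1.25×10⁻⁴ s⁻¹
Pressure gradient: |∂P/∂n| = 300 Pa / 67000 m = 4.48×10⁻³ Pa/m
Geostrophic balance (pressure-gradient force = Coriolis force):
V_g = (1/(fρ)) |∂P/∂n| = 4.48×10⁻³ / (1.25×10⁻⁴ × 0.928) = 38.6 m/s
Converting: 38.6 m/s × 3.6 = 140 km/h

140 km/h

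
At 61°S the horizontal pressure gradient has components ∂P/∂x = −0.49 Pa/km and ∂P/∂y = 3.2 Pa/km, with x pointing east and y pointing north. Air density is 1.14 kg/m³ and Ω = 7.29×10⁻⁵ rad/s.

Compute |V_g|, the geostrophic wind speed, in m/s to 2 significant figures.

22 m/s

Coriolis parameter at 61°S:
f = 2Ω sin φ = 2 × 7.29×10⁻⁵ × sin 61° = 1.28×10⁻⁴ s⁻¹
In the Southern Hemisphere f is negative: f = −1.28×10⁻⁴ s⁻¹.
Component geostrophic relations (x east, y north):
u_g = −(1/(fρ)) ∂P/∂y,  v_g = (1/(fρ)) ∂P/∂x
u_g = −(3.2×10⁻³)/(−1.28×10⁻⁴ × 1.14) = 22.0 m/s;  v_g = (−0.49×10⁻³)/(−1.28×10⁻⁴ × 1.14) = 3.37 m/s
|V_g| = √(u_g² + v_g²) = 22.3 m/s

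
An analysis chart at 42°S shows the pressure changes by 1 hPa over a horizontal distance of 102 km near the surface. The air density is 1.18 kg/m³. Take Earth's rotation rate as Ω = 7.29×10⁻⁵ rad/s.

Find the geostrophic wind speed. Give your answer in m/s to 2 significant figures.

8.5 m/s

Coriolis parameter at 42°S:
f = 2Ω sin φ = 2 × 7.29×10⁻⁵ × sin 42° = 9.76×10⁻⁵ s⁻¹
Pressure gradient: |∂P/∂n| = 100 Pa / 102000 m = 9.80×10⁻⁴ Pa/m
Geostrophic balance (pressure-gradient force = Coriolis force):
V_g = (1/(fρ)) |∂P/∂n| = 9.80×10⁻⁴ / (9.76×10⁻⁵ × 1.18) = 8.52 m/s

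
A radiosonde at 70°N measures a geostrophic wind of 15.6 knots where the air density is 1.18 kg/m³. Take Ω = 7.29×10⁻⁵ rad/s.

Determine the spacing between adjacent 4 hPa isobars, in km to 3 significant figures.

308 km

Coriolis parameter at 70°N:
f = 2Ω sin φ = 2 × 7.29×10⁻⁵ × sin 70° = 1.37×10⁻⁴ s⁻¹
Wind speed in SI: 15.6 knots = 8.03 m/s
Geostrophic balance rearranged: |∂P/∂n| = f ρ V_g
|∂P/∂n| = 1.37×10⁻⁴ × 1.18 × 8.03 = 1.30×10⁻³ Pa/m
Isobar spacing: Δn = ΔP/|∂P/∂n| = 400 Pa / 1.30×10⁻³ Pa/m = 308299 m ≈ 308 km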